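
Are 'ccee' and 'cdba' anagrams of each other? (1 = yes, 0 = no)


Sort characters of 'ccee': 'ccee'
Sort characters of 'cdba': 'abcd'
Sorted forms differ -> they are NOT anagrams
Result: 0

0


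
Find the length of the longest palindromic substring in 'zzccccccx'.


Scanning 'zzccccccx' for palindromic substrings.
Substring at positions 2-7: 'cccccc'.
Check: reverse('cccccc') = 'cccccc' -> palindrome confirmed.
Neighbouring characters ('z' / 'x') break symmetry, so it cannot extend further.
No longer palindromic substring exists; longest length = 6

6


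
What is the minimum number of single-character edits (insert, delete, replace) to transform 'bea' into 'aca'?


Building DP table for s1='bea' (len 3) and s2='aca' (len 3):
       a  c  a
    0  1  2  3
  b 1  1  2  3
  e 2  2  2  3
  a 3  2  3  2
Edit distance = dp[3][3] = 2

2


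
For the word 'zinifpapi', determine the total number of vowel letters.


Scanning each character of 'zinifpapi':
  Position 1: 'z' -> consonant (running count: 0)
  Position 2: 'i' -> vowel (running count: 1)
  Position 3: 'n' -> consonant (running count: 1)
  Position 4: 'i' -> vowel (running count: 2)
  Position 5: 'f' -> consonant (running count: 2)
  Position 6: 'p' -> consonant (running count: 2)
  Position 7: 'a' -> vowel (running count: 3)
  Position 8: 'p' -> consonant (running count: 3)
  Position 9: 'i' -> vowel (running count: 4)
Total vowels: 4

4


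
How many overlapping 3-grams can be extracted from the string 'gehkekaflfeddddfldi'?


String 'gehkekaflfeddddfldi' has length L = 19.
Number of overlapping n-grams = L - n + 1
Substituting: 19 - 3 + 1 = 17

17


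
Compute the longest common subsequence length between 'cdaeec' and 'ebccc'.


DP table for LCS of 'cdaeec' and 'ebccc':
       e  b  c  c  c
    0  0  0  0  0  0
  c 0  0  0  1  1  1
  d 0  0  0  1  1  1
  a 0  0  0  1  1  1
  e 0  1  1  1  1  1
  e 0  1  1  1  1  1
  c 0  1  1  2  2  2
LCS: 'cc'
LCS length = 2

2


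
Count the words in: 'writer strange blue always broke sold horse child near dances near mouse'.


Counting words by splitting on spaces:
  Word 1: 'writer'
  Word 2: 'strange'
  Word 3: 'blue'
  Word 4: 'always'
  Word 5: 'broke'
  Word 6: 'sold'
  Word 7: 'horse'
  Word 8: 'child'
  Word 9: 'near'
  Word 10: 'dances'
  Word 11: 'near'
  Word 12: 'mouse'
Total words: 12

12


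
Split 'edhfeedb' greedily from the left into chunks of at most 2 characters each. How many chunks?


'edhfeedb' has 8 characters.
Chunking with max size 2:
  Chunk 1: 'ed' (positions 0-1)
  Chunk 2: 'hf' (positions 2-3)
  Chunk 3: 'ee' (positions 4-5)
  Chunk 4: 'db' (positions 6-7)
Total chunks: ceil(8 / 2) = 4

4


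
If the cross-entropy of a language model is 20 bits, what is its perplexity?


Perplexity formula: PP = 2^H
H = 20
PP = 2^20
PP = 2^20 = 1048576

1048576


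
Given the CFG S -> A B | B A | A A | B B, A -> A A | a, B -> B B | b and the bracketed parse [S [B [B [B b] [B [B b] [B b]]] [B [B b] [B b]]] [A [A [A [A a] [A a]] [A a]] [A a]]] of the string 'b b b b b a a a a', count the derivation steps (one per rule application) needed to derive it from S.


Every bracketed nonterminal node [X ...] in the tree is produced by exactly one rule application.
Reading the tree off as a leftmost derivation:
  Step 1: S  =>  B A   (applied S -> B A)
  Step 2: B A  =>  B B A   (applied B -> B B)
  Step 3: B B A  =>  B B B A   (applied B -> B B)
  Step 4: B B B A  =>  b B B A   (applied B -> b)
  Step 5: b B B A  =>  b B B B A   (applied B -> B B)
  Step 6: b B B B A  =>  b b B B A   (applied B -> b)
  Step 7: b b B B A  =>  b b b B A   (applied B -> b)
  Step 8: b b b B A  =>  b b b B B A   (applied B -> B B)
  Step 9: b b b B B A  =>  b b b b B A   (applied B -> b)
  Step 10: b b b b B A  =>  b b b b b A   (applied B -> b)
  Step 11: b b b b b A  =>  b b b b b A A   (applied A -> A A)
  Step 12: b b b b b A A  =>  b b b b b A A A   (applied A -> A A)
  Step 13: b b b b b A A A  =>  b b b b b A A A A   (applied A -> A A)
  Step 14: b b b b b A A A A  =>  b b b b b a A A A   (applied A -> a)
  Step 15: b b b b b a A A A  =>  b b b b b a a A A   (applied A -> a)
  Step 16: b b b b b a a A A  =>  b b b b b a a a A   (applied A -> a)
  Step 17: b b b b b a a a A  =>  b b b b b a a a a   (applied A -> a)
Final yield: b b b b b a a a a
Total rewrite steps: 17

17


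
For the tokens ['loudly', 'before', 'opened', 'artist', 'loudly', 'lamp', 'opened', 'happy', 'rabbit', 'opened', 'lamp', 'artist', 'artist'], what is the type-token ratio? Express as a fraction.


Tokens: 13
Unique types: ('artist', 'before', 'happy', 'lamp', 'loudly', 'opened', 'rabbit') = 7
TTR = 7/13
Already in lowest terms.

7/13


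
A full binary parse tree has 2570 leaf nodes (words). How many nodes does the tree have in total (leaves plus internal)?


Leaf nodes (terminals): 2570
Internal nodes = n - 1 = 2570 - 1 = 2569
Total = leaves + internal = 2570 + 2569 = 5139

5139


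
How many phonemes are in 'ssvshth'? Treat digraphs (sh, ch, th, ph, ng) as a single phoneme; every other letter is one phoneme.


Parsing 'ssvshth' greedily, digraphs first:
  's' -> consonant phoneme (phonemes so far: 1)
  's' -> consonant phoneme (phonemes so far: 2)
  'v' -> consonant phoneme (phonemes so far: 3)
  'sh' -> digraph (1 consonant phoneme) (phonemes so far: 4)
  'th' -> digraph (1 consonant phoneme) (phonemes so far: 5)
Total phonemes: 5

5


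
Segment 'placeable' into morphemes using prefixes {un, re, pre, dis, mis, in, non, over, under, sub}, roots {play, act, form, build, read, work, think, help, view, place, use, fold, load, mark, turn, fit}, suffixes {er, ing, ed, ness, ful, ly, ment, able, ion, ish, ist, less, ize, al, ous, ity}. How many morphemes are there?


Segmenting 'placeable' against the inventory:
  'place' -> root (morpheme 1)
  'able' -> suffix (morpheme 2)
Total morphemes: 2

2


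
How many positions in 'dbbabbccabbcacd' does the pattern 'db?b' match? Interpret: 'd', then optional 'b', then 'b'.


Pattern: db?b means 'd', then optional 'b', then 'b'.
Scanning 'dbbabbccabbcacd' position-by-position:
  Pos 0: window 'dbb' -> MATCH
  Pos 1: window 'bba' -> no
  Pos 2: window 'bab' -> no
  Pos 3: window 'abb' -> no
  Pos 4: window 'bbc' -> no
  Pos 5: window 'bcc' -> no
  Pos 6: window 'cca' -> no
  Pos 7: window 'cab' -> no
  Pos 8: window 'abb' -> no
  Pos 9: window 'bbc' -> no
  Pos 10: window 'bca' -> no
  Pos 11: window 'cac' -> no
  Pos 12: window 'acd' -> no
  Pos 13: window 'cd' -> no
  Pos 14: window 'd' -> no
Total matches: 1

1


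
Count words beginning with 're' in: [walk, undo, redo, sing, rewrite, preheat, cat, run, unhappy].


Checking each word for prefix 're':
  'walk' -> no (count: 0)
  'undo' -> no (count: 0)
  'redo' -> YES, starts with 're' (count: 1)
  'sing' -> no (count: 1)
  'rewrite' -> YES, starts with 're' (count: 2)
  'preheat' -> no (count: 2)
  'cat' -> no (count: 2)
  'run' -> no (count: 2)
  'unhappy' -> no (count: 2)
Total with prefix 're': 2

2


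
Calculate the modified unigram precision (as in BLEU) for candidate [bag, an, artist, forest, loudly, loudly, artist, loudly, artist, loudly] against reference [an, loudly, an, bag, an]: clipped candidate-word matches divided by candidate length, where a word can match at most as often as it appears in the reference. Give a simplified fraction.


Reference word counts: {'an': 3, 'bag': 1, 'loudly': 1}
Checking each candidate word (with clipping):
  'bag' -> in reference (ref count 1, used 1/1) -> match (matches: 1)
  'an' -> in reference (ref count 3, used 1/3) -> match (matches: 2)
  'artist' -> not in reference -> no match (matches: 2)
  'forest' -> not in reference -> no match (matches: 2)
  'loudly' -> in reference (ref count 1, used 1/1) -> match (matches: 3)
  'loudly' -> ref count 1 already used up (1/1) -> clipped, no match (matches: 3)
  'artist' -> not in reference -> no match (matches: 3)
  'loudly' -> ref count 1 already used up (1/1) -> clipped, no match (matches: 3)
  'artist' -> not in reference -> no match (matches: 3)
  'loudly' -> ref count 1 already used up (1/1) -> clipped, no match (matches: 3)
Clipped matches: 3, Candidate length: 10
Precision = 3/10

3/10


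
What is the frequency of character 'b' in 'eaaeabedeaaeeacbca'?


Scanning 'eaaeabedeaaeeacbca' for 'b':
  Position 5: 'b' -> MATCH (count: 1)
  Position 15: 'b' -> MATCH (count: 2)
Total occurrences of 'b': 2

2


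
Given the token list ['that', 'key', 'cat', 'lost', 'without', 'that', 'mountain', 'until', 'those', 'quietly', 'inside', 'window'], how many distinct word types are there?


Listing all tokens and tracking unique types:
  Token 1: 'that' -> NEW (unique so far: 1)
  Token 2: 'key' -> NEW (unique so far: 2)
  Token 3: 'cat' -> NEW (unique so far: 3)
  Token 4: 'lost' -> NEW (unique so far: 4)
  Token 5: 'without' -> NEW (unique so far: 5)
  Token 6: 'that' -> duplicate (unique so far: 5)
  Token 7: 'mountain' -> NEW (unique so far: 6)
  Token 8: 'until' -> NEW (unique so far: 7)
  Token 9: 'those' -> NEW (unique so far: 8)
  Token 10: 'quietly' -> NEW (unique so far: 9)
  Token 11: 'inside' -> NEW (unique so far: 10)
  Token 12: 'window' -> NEW (unique so far: 11)
Unique types: ('cat', 'inside', 'key', 'lost', 'mountain', 'quietly', 'that', 'those', 'until', 'window', 'without')
Vocabulary size: 11

11


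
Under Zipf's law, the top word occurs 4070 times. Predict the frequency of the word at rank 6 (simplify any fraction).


Zipf's law: freq(rank) = f1 / rank
f1 = 4070, rank = 6
freq = 4070 / 6
GCD(4070, 6) = 2
Simplified: 2035/3

2035/3


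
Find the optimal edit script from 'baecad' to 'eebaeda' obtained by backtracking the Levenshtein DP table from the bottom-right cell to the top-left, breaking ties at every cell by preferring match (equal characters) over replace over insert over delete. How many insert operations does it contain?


Edit distance = 4. Backtracking from cell (6, 7) with preference match > replace > insert > delete,
then listing the resulting alignment 'baecad' -> 'eebaeda' left to right:
  Step 1: insert 'e' [insertion #1]
  Step 2: insert 'e' [insertion #2]
  Step 3: keep 'b'
  Step 4: keep 'a'
  Step 5: keep 'e'
  Step 6: replace c->d
  Step 7: keep 'a'
  Step 8: delete 'd'
Total insertions: 2

2


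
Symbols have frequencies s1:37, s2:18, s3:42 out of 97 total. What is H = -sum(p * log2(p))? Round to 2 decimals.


Computing entropy H = -sum(p_i * log2(p_i)):
  s1: p = 37/97 = 0.3814, -p*log2(p) = 0.5304
  s2: p = 18/97 = 0.1856, -p*log2(p) = 0.4509
  s3: p = 42/97 = 0.4330, -p*log2(p) = 0.5229
H = sum of terms = 1.5042
Rounded to 2 decimals: 1.50

1.50


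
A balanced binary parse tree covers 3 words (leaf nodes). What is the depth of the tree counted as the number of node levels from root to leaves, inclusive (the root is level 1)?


In a balanced binary tree with n leaves the deepest leaf is ceil(log2(n)) edges below the root,
so counting node levels inclusive of root and leaves gives ceil(log2(n)) + 1 levels.
log2(3) = 1.5850
ceil(1.5850) = 2
levels = 2 + 1 = 3

3


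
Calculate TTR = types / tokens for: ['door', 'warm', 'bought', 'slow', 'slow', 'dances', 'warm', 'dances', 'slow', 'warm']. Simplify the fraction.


Tokens: 10
Unique types: ('bought', 'dances', 'door', 'slow', 'warm') = 5
TTR = 5/10
Simplify: divide both by 5 -> 1/2
TTR = 1/2

1/2


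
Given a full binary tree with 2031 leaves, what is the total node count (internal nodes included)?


Leaf nodes (terminals): 2031
Internal nodes = n - 1 = 2031 - 1 = 2030
Total = leaves + internal = 2031 + 2030 = 4061

4061


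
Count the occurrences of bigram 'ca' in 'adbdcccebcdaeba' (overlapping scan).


Scanning 'adbdcccebcdaeba' for bigram 'ca':
  Position 0: 'ad' -> no
  Position 1: 'db' -> no
  Position 2: 'bd' -> no
  Position 3: 'dc' -> no
  Position 4: 'cc' -> no
  Position 5: 'cc' -> no
  Position 6: 'ce' -> no
  Position 7: 'eb' -> no
  Position 8: 'bc' -> no
  Position 9: 'cd' -> no
  Position 10: 'da' -> no
  Position 11: 'ae' -> no
  Position 12: 'eb' -> no
  Position 13: 'ba' -> no
Total matches: 0

0


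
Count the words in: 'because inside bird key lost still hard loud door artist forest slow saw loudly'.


Counting words by splitting on spaces:
  Word 1: 'because'
  Word 2: 'inside'
  Word 3: 'bird'
  Word 4: 'key'
  Word 5: 'lost'
  Word 6: 'still'
  Word 7: 'hard'
  Word 8: 'loud'
  Word 9: 'door'
  Word 10: 'artist'
  Word 11: 'forest'
  Word 12: 'slow'
  Word 13: 'saw'
  Word 14: 'loudly'
Total words: 14

14


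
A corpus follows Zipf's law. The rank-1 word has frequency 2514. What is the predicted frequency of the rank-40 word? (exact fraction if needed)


Zipf's law: freq(rank) = f1 / rank
f1 = 2514, rank = 40
freq = 2514 / 40
GCD(2514, 40) = 2
Simplified: 1257/20

1257/20


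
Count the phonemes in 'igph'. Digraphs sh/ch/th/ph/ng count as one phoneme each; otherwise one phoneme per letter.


Parsing 'igph' greedily, digraphs first:
  'i' -> vowel phoneme (phonemes so far: 1)
  'g' -> consonant phoneme (phonemes so far: 2)
  'ph' -> digraph (1 consonant phoneme) (phonemes so far: 3)
Total phonemes: 3

3


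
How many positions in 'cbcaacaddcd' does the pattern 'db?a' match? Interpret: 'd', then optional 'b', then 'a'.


Pattern: db?a means 'd', then optional 'b', then 'a'.
Scanning 'cbcaacaddcd' position-by-position:
  Pos 0: window 'cbc' -> no
  Pos 1: window 'bca' -> no
  Pos 2: window 'caa' -> no
  Pos 3: window 'aac' -> no
  Pos 4: window 'aca' -> no
  Pos 5: window 'cad' -> no
  Pos 6: window 'add' -> no
  Pos 7: window 'ddc' -> no
  Pos 8: window 'dcd' -> no
  Pos 9: window 'cd' -> no
  Pos 10: window 'd' -> no
Total matches: 0

0


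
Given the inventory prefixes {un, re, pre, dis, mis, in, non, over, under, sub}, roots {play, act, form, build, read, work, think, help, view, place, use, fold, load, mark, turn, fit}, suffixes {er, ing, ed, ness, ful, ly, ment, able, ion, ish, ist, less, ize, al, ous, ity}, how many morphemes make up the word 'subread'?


Segmenting 'subread' against the inventory:
  'sub' -> prefix (morpheme 1)
  'read' -> root (morpheme 2)
Total morphemes: 2

2


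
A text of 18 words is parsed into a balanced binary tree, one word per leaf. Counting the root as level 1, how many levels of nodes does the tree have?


In a balanced binary tree with n leaves the deepest leaf is ceil(log2(n)) edges below the root,
so counting node levels inclusive of root and leaves gives ceil(log2(n)) + 1 levels.
log2(18) = 4.1699
ceil(4.1699) = 5
levels = 5 + 1 = 6

6


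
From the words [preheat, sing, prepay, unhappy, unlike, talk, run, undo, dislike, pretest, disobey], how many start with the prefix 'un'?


Checking each word for prefix 'un':
  'preheat' -> no (count: 0)
  'sing' -> no (count: 0)
  'prepay' -> no (count: 0)
  'unhappy' -> YES, starts with 'un' (count: 1)
  'unlike' -> YES, starts with 'un' (count: 2)
  'talk' -> no (count: 2)
  'run' -> no (count: 2)
  'undo' -> YES, starts with 'un' (count: 3)
  'dislike' -> no (count: 3)
  'pretest' -> no (count: 3)
  'disobey' -> no (count: 3)
Total with prefix 'un': 3

3


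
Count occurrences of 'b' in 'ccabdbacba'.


Scanning 'ccabdbacba' for 'b':
  Position 3: 'b' -> MATCH (count: 1)
  Position 5: 'b' -> MATCH (count: 2)
  Position 8: 'b' -> MATCH (count: 3)
Total occurrences of 'b': 3

3


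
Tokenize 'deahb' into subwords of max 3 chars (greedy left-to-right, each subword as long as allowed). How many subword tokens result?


'deahb' has 5 characters.
Chunking with max size 3:
  Chunk 1: 'dea' (positions 0-2)
  Chunk 2: 'hb' (positions 3-4)
Total chunks: ceil(5 / 3) = 2

2


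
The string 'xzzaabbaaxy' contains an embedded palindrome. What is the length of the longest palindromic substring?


Scanning 'xzzaabbaaxy' for palindromic substrings.
Substring at positions 3-8: 'aabbaa'.
Check: reverse('aabbaa') = 'aabbaa' -> palindrome confirmed.
Neighbouring characters ('z' / 'x') break symmetry, so it cannot extend further.
No longer palindromic substring exists; longest length = 6

6


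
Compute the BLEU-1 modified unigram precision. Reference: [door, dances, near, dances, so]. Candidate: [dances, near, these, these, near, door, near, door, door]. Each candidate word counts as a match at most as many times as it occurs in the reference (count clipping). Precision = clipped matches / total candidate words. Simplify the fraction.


Reference word counts: {'dances': 2, 'door': 1, 'near': 1, 'so': 1}
Checking each candidate word (with clipping):
  'dances' -> in reference (ref count 2, used 1/2) -> match (matches: 1)
  'near' -> in reference (ref count 1, used 1/1) -> match (matches: 2)
  'these' -> not in reference -> no match (matches: 2)
  'these' -> not in reference -> no match (matches: 2)
  'near' -> ref count 1 already used up (1/1) -> clipped, no match (matches: 2)
  'door' -> in reference (ref count 1, used 1/1) -> match (matches: 3)
  'near' -> ref count 1 already used up (1/1) -> clipped, no match (matches: 3)
  'door' -> ref count 1 already used up (1/1) -> clipped, no match (matches: 3)
  'door' -> ref count 1 already used up (1/1) -> clipped, no match (matches: 3)
Clipped matches: 3, Candidate length: 9
Precision = 3/9 = 1/3

1/3


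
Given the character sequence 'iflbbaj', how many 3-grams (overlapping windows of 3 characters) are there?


String 'iflbbaj' has length L = 7.
Number of overlapping n-grams = L - n + 1
Substituting: 7 - 3 + 1 = 5

5


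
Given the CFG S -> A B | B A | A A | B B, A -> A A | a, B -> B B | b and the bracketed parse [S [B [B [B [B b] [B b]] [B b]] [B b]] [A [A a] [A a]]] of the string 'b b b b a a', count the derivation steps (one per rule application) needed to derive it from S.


Every bracketed nonterminal node [X ...] in the tree is produced by exactly one rule application.
Reading the tree off as a leftmost derivation:
  Step 1: S  =>  B A   (applied S -> B A)
  Step 2: B A  =>  B B A   (applied B -> B B)
  Step 3: B B A  =>  B B B A   (applied B -> B B)
  Step 4: B B B A  =>  B B B B A   (applied B -> B B)
  Step 5: B B B B A  =>  b B B B A   (applied B -> b)
  Step 6: b B B B A  =>  b b B B A   (applied B -> b)
  Step 7: b b B B A  =>  b b b B A   (applied B -> b)
  Step 8: b b b B A  =>  b b b b A   (applied B -> b)
  Step 9: b b b b A  =>  b b b b A A   (applied A -> A A)
  Step 10: b b b b A A  =>  b b b b a A   (applied A -> a)
  Step 11: b b b b a A  =>  b b b b a a   (applied A -> a)
Final yield: b b b b a a
Total rewrite steps: 11

11


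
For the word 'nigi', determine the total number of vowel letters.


Scanning each character of 'nigi':
  Position 1: 'n' -> consonant (running count: 0)
  Position 2: 'i' -> vowel (running count: 1)
  Position 3: 'g' -> consonant (running count: 1)
  Position 4: 'i' -> vowel (running count: 2)
Total vowels: 2

2


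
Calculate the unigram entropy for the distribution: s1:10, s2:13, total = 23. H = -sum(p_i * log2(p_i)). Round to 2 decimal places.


Computing entropy H = -sum(p_i * log2(p_i)):
  s1: p = 10/23 = 0.4348, -p*log2(p) = 0.5224
  s2: p = 13/23 = 0.5652, -p*log2(p) = 0.4652
H = sum of terms = 0.9876
Rounded to 2 decimals: 0.99

0.99


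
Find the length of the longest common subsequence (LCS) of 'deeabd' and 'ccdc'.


DP table for LCS of 'deeabd' and 'ccdc':
       c  c  d  c
    0  0  0  0  0
  d 0  0  0  1  1
  e 0  0  0  1  1
  e 0  0  0  1  1
  a 0  0  0  1  1
  b 0  0  0  1  1
  d 0  0  0  1  1
LCS: 'd'
LCS length = 1

1


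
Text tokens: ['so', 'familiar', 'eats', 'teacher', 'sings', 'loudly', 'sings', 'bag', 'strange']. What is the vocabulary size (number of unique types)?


Listing all tokens and tracking unique types:
  Token 1: 'so' -> NEW (unique so far: 1)
  Token 2: 'familiar' -> NEW (unique so far: 2)
  Token 3: 'eats' -> NEW (unique so far: 3)
  Token 4: 'teacher' -> NEW (unique so far: 4)
  Token 5: 'sings' -> NEW (unique so far: 5)
  Token 6: 'loudly' -> NEW (unique so far: 6)
  Token 7: 'sings' -> duplicate (unique so far: 6)
  Token 8: 'bag' -> NEW (unique so far: 7)
  Token 9: 'strange' -> NEW (unique so far: 8)
Unique types: ('bag', 'eats', 'familiar', 'loudly', 'sings', 'so', 'strange', 'teacher')
Vocabulary size: 8

8


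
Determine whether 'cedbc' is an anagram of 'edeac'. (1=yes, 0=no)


Sort characters of 'cedbc': 'bccde'
Sort characters of 'edeac': 'acdee'
Sorted forms differ -> they are NOT anagrams
Result: 0

0


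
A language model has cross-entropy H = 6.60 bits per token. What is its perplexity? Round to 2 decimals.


Perplexity formula: PP = 2^H
H = 6.60
PP = 2^6.60
Decompose: 2^6.60 = 2^6 * 2^0.60
2^6 = 64, 2^0.60 ~ 1.5157166
PP ~ 64 * 1.5157166 = 97.0058624
Rounded to 2 decimals: 97.01

97.01


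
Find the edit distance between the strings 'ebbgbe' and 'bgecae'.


Building DP table for s1='ebbgbe' (len 6) and s2='bgecae' (len 6):
       b  g  e  c  a  e
    0  1  2  3  4  5  6
  e 1  1  2  2  3  4  5
  b 2  1  2  3  3  4  5
  b 3  2  2  3  4  4  5
  g 4  3  2  3  4  5  5
  b 5  4  3  3  4  5  6
  e 6  5  4  3  4  5  5
Edit distance = dp[6][6] = 5

5


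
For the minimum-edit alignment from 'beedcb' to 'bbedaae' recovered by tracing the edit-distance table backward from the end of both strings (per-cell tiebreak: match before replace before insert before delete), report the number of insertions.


Edit distance = 4. Backtracking from cell (6, 7) with preference match > replace > insert > delete,
then listing the resulting alignment 'beedcb' -> 'bbedaae' left to right:
  Step 1: keep 'b'
  Step 2: replace e->b
  Step 3: keep 'e'
  Step 4: keep 'd'
  Step 5: insert 'a' [insertion #1]
  Step 6: replace c->a
  Step 7: replace b->e
Total insertions: 1

1


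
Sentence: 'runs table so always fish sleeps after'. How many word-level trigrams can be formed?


Word trigrams from [7] words:
  Trigram 1: (runs table so)
  Trigram 2: (table so always)
  Trigram 3: (so always fish)
  Trigram 4: (always fish sleeps)
  Trigram 5: (fish sleeps after)
Total word trigrams: 7 - 2 = 5

5


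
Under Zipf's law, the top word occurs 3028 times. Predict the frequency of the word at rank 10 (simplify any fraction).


Zipf's law: freq(rank) = f1 / rank
f1 = 3028, rank = 10
freq = 3028 / 10
GCD(3028, 10) = 2
Simplified: 1514/5

1514/5


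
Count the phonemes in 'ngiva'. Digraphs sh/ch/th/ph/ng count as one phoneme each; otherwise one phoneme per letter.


Parsing 'ngiva' greedily, digraphs first:
  'ng' -> digraph (1 consonant phoneme) (phonemes so far: 1)
  'i' -> vowel phoneme (phonemes so far: 2)
  'v' -> consonant phoneme (phonemes so far: 3)
  'a' -> vowel phoneme (phonemes so far: 4)
Total phonemes: 4

4


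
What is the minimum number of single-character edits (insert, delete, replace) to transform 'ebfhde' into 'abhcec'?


Building DP table for s1='ebfhde' (len 6) and s2='abhcec' (len 6):
       a  b  h  c  e  c
    0  1  2  3  4  5  6
  e 1  1  2  3  4  4  5
  b 2  2  1  2  3  4  5
  f 3  3  2  2  3  4  5
  h 4  4  3  2  3  4  5
  d 5  5  4  3  3  4  5
  e 6  6  5  4  4  3  4
Edit distance = dp[6][6] = 4

4


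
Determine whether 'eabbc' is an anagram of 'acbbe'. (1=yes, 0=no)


Sort characters of 'eabbc': 'abbce'
Sort characters of 'acbbe': 'abbce'
Sorted forms match -> they ARE anagrams
Result: 1

1


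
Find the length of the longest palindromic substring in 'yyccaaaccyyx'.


Scanning 'yyccaaaccyyx' for palindromic substrings.
Substring at positions 0-10: 'yyccaaaccyy'.
Check: reverse('yyccaaaccyy') = 'yyccaaaccyy' -> palindrome confirmed.
Neighbouring characters ('-' / 'x') break symmetry, so it cannot extend further.
No longer palindromic substring exists; longest length = 11

11


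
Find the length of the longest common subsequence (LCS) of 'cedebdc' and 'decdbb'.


DP table for LCS of 'cedebdc' and 'decdbb':
       d  e  c  d  b  b
    0  0  0  0  0  0  0
  c 0  0  0  1  1  1  1
  e 0  0  1  1  1  1  1
  d 0  1  1  1  2  2  2
  e 0  1  2  2  2  2  2
  b 0  1  2  2  2  3  3
  d 0  1  2  2  3  3  3
  c 0  1  2  3  3  3  3
LCS: 'cdb'
LCS length = 3

3


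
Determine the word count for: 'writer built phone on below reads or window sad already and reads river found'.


Counting words by splitting on spaces:
  Word 1: 'writer'
  Word 2: 'built'
  Word 3: 'phone'
  Word 4: 'on'
  Word 5: 'below'
  Word 6: 'reads'
  Word 7: 'or'
  Word 8: 'window'
  Word 9: 'sad'
  Word 10: 'already'
  Word 11: 'and'
  Word 12: 'reads'
  Word 13: 'river'
  Word 14: 'found'
Total words: 14

14


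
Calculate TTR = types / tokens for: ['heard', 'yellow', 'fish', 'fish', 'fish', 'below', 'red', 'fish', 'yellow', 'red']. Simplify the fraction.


Tokens: 10
Unique types: ('below', 'fish', 'heard', 'red', 'yellow') = 5
TTR = 5/10
Simplify: divide both by 5 -> 1/2
TTR = 1/2

1/2


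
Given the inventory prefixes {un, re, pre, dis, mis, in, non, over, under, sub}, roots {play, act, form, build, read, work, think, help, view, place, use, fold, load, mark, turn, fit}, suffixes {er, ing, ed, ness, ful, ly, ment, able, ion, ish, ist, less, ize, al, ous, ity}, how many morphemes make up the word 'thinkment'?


Segmenting 'thinkment' against the inventory:
  'think' -> root (morpheme 1)
  'ment' -> suffix (morpheme 2)
Total morphemes: 2

2


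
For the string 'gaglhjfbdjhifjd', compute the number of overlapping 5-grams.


String 'gaglhjfbdjhifjd' has length L = 15.
Number of overlapping n-grams = L - n + 1
Substituting: 15 - 5 + 1 = 11

11


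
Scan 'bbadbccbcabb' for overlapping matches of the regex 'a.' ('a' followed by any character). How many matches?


Pattern: a. means 'a' followed by any character.
Scanning 'bbadbccbcabb' position-by-position:
  Pos 0: window 'bb' -> no
  Pos 1: window 'ba' -> no
  Pos 2: window 'ad' -> MATCH
  Pos 3: window 'db' -> no
  Pos 4: window 'bc' -> no
  Pos 5: window 'cc' -> no
  Pos 6: window 'cb' -> no
  Pos 7: window 'bc' -> no
  Pos 8: window 'ca' -> no
  Pos 9: window 'ab' -> MATCH
  Pos 10: window 'bb' -> no
  Pos 11: window 'b' -> no
Total matches: 2

2


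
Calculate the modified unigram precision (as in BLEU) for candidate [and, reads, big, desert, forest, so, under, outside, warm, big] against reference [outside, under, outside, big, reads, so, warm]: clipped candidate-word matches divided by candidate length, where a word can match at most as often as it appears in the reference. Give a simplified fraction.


Reference word counts: {'big': 1, 'outside': 2, 'reads': 1, 'so': 1, 'under': 1, 'warm': 1}
Checking each candidate word (with clipping):
  'and' -> not in reference -> no match (matches: 0)
  'reads' -> in reference (ref count 1, used 1/1) -> match (matches: 1)
  'big' -> in reference (ref count 1, used 1/1) -> match (matches: 2)
  'desert' -> not in reference -> no match (matches: 2)
  'forest' -> not in reference -> no match (matches: 2)
  'so' -> in reference (ref count 1, used 1/1) -> match (matches: 3)
  'under' -> in reference (ref count 1, used 1/1) -> match (matches: 4)
  'outside' -> in reference (ref count 2, used 1/2) -> match (matches: 5)
  'warm' -> in reference (ref count 1, used 1/1) -> match (matches: 6)
  'big' -> ref count 1 already used up (1/1) -> clipped, no match (matches: 6)
Clipped matches: 6, Candidate length: 10
Precision = 6/10 = 3/5

3/5


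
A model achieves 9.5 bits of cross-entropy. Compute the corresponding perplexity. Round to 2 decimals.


Perplexity formula: PP = 2^H
H = 9.5
PP = 2^9.5
Decompose: 2^9.5 = 2^9 * 2^0.5 = 2^9 * sqrt(2)
2^9 = 512, sqrt(2) ~ 1.4142136
PP ~ 512 * 1.4142136 = 724.0773632
Rounded to 2 decimals: 724.08

724.08


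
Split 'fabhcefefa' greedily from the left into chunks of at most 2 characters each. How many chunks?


'fabhcefefa' has 10 characters.
Chunking with max size 2:
  Chunk 1: 'fa' (positions 0-1)
  Chunk 2: 'bh' (positions 2-3)
  Chunk 3: 'ce' (positions 4-5)
  Chunk 4: 'fe' (positions 6-7)
  Chunk 5: 'fa' (positions 8-9)
Total chunks: ceil(10 / 2) = 5

5


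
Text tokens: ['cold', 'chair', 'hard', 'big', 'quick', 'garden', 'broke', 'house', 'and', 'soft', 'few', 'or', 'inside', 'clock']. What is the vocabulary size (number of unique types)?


Listing all tokens and tracking unique types:
  Token 1: 'cold' -> NEW (unique so far: 1)
  Token 2: 'chair' -> NEW (unique so far: 2)
  Token 3: 'hard' -> NEW (unique so far: 3)
  Token 4: 'big' -> NEW (unique so far: 4)
  Token 5: 'quick' -> NEW (unique so far: 5)
  Token 6: 'garden' -> NEW (unique so far: 6)
  Token 7: 'broke' -> NEW (unique so far: 7)
  Token 8: 'house' -> NEW (unique so far: 8)
  Token 9: 'and' -> NEW (unique so far: 9)
  Token 10: 'soft' -> NEW (unique so far: 10)
  Token 11: 'few' -> NEW (unique so far: 11)
  Token 12: 'or' -> NEW (unique so far: 12)
  Token 13: 'inside' -> NEW (unique so far: 13)
  Token 14: 'clock' -> NEW (unique so far: 14)
Unique types: ('and', 'big', 'broke', 'chair', 'clock', 'cold', 'few', 'garden', 'hard', 'house', 'inside', 'or', 'quick', 'soft')
Vocabulary size: 14

14


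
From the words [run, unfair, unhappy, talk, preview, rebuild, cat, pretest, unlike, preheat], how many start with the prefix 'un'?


Checking each word for prefix 'un':
  'run' -> no (count: 0)
  'unfair' -> YES, starts with 'un' (count: 1)
  'unhappy' -> YES, starts with 'un' (count: 2)
  'talk' -> no (count: 2)
  'preview' -> no (count: 2)
  'rebuild' -> no (count: 2)
  'cat' -> no (count: 2)
  'pretest' -> no (count: 2)
  'unlike' -> YES, starts with 'un' (count: 3)
  'preheat' -> no (count: 3)
Total with prefix 'un': 3

3


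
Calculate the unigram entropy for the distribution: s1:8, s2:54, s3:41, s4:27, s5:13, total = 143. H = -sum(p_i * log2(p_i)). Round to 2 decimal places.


Computing entropy H = -sum(p_i * log2(p_i)):
  s1: p = 8/143 = 0.0559, -p*log2(p) = 0.2327
  s2: p = 54/143 = 0.3776, -p*log2(p) = 0.5306
  s3: p = 41/143 = 0.2867, -p*log2(p) = 0.5167
  s4: p = 27/143 = 0.1888, -p*log2(p) = 0.4541
  s5: p = 13/143 = 0.0909, -p*log2(p) = 0.3145
H = sum of terms = 2.0486
Rounded to 2 decimals: 2.05

2.05


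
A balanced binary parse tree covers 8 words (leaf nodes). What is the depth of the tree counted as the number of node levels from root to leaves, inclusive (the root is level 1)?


In a balanced binary tree with n leaves the deepest leaf is ceil(log2(n)) edges below the root,
so counting node levels inclusive of root and leaves gives ceil(log2(n)) + 1 levels.
log2(8) = 3.0000
ceil(3.0000) = 3
levels = 3 + 1 = 4

4


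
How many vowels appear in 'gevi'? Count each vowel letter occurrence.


Scanning each character of 'gevi':
  Position 1: 'g' -> consonant (running count: 0)
  Position 2: 'e' -> vowel (running count: 1)
  Position 3: 'v' -> consonant (running count: 1)
  Position 4: 'i' -> vowel (running count: 2)
Total vowels: 2

2


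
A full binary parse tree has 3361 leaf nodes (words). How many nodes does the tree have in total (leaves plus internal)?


Leaf nodes (terminals): 3361
Internal nodes = n - 1 = 3361 - 1 = 3360
Total = leaves + internal = 3361 + 3360 = 6721

6721


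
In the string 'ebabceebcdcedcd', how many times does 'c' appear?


Scanning 'ebabceebcdcedcd' for 'c':
  Position 4: 'c' -> MATCH (count: 1)
  Position 8: 'c' -> MATCH (count: 2)
  Position 10: 'c' -> MATCH (count: 3)
  Position 13: 'c' -> MATCH (count: 4)
Total occurrences of 'c': 4

4


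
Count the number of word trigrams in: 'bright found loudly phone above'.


Word trigrams from [5] words:
  Trigram 1: (bright found loudly)
  Trigram 2: (found loudly phone)
  Trigram 3: (loudly phone above)
Total word trigrams: 5 - 2 = 3

3


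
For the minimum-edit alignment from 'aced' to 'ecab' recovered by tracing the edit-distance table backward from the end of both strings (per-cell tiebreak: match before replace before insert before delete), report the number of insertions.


Edit distance = 3. Backtracking from cell (4, 4) with preference match > replace > insert > delete,
then listing the resulting alignment 'aced' -> 'ecab' left to right:
  Step 1: replace a->e
  Step 2: keep 'c'
  Step 3: replace e->a
  Step 4: replace d->b
Total insertions: 0

0


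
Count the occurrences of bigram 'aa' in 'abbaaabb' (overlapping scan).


Scanning 'abbaaabb' for bigram 'aa':
  Position 0: 'ab' -> no
  Position 1: 'bb' -> no
  Position 2: 'ba' -> no
  Position 3: 'aa' -> MATCH
  Position 4: 'aa' -> MATCH
  Position 5: 'ab' -> no
  Position 6: 'bb' -> no
Total matches: 2

2


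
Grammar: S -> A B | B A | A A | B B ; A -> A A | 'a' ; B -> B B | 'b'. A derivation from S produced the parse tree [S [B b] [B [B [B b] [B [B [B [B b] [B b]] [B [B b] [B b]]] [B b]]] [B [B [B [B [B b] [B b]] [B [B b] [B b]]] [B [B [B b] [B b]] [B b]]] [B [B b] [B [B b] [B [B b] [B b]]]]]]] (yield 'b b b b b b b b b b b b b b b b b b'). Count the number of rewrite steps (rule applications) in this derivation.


Every bracketed nonterminal node [X ...] in the tree is produced by exactly one rule application.
Reading the tree off as a leftmost derivation:
  Step 1: S  =>  B B   (applied S -> B B)
  Step 2: B B  =>  b B   (applied B -> b)
  Step 3: b B  =>  b B B   (applied B -> B B)
  Step 4: b B B  =>  b B B B   (applied B -> B B)
  Step 5: b B B B  =>  b b B B   (applied B -> b)
  Step 6: b b B B  =>  b b B B B   (applied B -> B B)
  Step 7: b b B B B  =>  b b B B B B   (applied B -> B B)
  Step 8: b b B B B B  =>  b b B B B B B   (applied B -> B B)
  Step 9: b b B B B B B  =>  b b b B B B B   (applied B -> b)
  Step 10: b b b B B B B  =>  b b b b B B B   (applied B -> b)
  Step 11: b b b b B B B  =>  b b b b B B B B   (applied B -> B B)
  Step 12: b b b b B B B B  =>  b b b b b B B B   (applied B -> b)
  Step 13: b b b b b B B B  =>  b b b b b b B B   (applied B -> b)
  Step 14: b b b b b b B B  =>  b b b b b b b B   (applied B -> b)
  Step 15: b b b b b b b B  =>  b b b b b b b B B   (applied B -> B B)
  Step 16: b b b b b b b B B  =>  b b b b b b b B B B   (applied B -> B B)
  Step 17: b b b b b b b B B B  =>  b b b b b b b B B B B   (applied B -> B B)
  Step 18: b b b b b b b B B B B  =>  b b b b b b b B B B B B   (applied B -> B B)
  Step 19: b b b b b b b B B B B B  =>  b b b b b b b b B B B B   (applied B -> b)
  Step 20: b b b b b b b b B B B B  =>  b b b b b b b b b B B B   (applied B -> b)
  Step 21: b b b b b b b b b B B B  =>  b b b b b b b b b B B B B   (applied B -> B B)
  Step 22: b b b b b b b b b B B B B  =>  b b b b b b b b b b B B B   (applied B -> b)
  Step 23: b b b b b b b b b b B B B  =>  b b b b b b b b b b b B B   (applied B -> b)
  Step 24: b b b b b b b b b b b B B  =>  b b b b b b b b b b b B B B   (applied B -> B B)
  Step 25: b b b b b b b b b b b B B B  =>  b b b b b b b b b b b B B B B   (applied B -> B B)
  Step 26: b b b b b b b b b b b B B B B  =>  b b b b b b b b b b b b B B B   (applied B -> b)
  Step 27: b b b b b b b b b b b b B B B  =>  b b b b b b b b b b b b b B B   (applied B -> b)
  Step 28: b b b b b b b b b b b b b B B  =>  b b b b b b b b b b b b b b B   (applied B -> b)
  Step 29: b b b b b b b b b b b b b b B  =>  b b b b b b b b b b b b b b B B   (applied B -> B B)
  Step 30: b b b b b b b b b b b b b b B B  =>  b b b b b b b b b b b b b b b B   (applied B -> b)
  Step 31: b b b b b b b b b b b b b b b B  =>  b b b b b b b b b b b b b b b B B   (applied B -> B B)
  Step 32: b b b b b b b b b b b b b b b B B  =>  b b b b b b b b b b b b b b b b B   (applied B -> b)
  Step 33: b b b b b b b b b b b b b b b b B  =>  b b b b b b b b b b b b b b b b B B   (applied B -> B B)
  Step 34: b b b b b b b b b b b b b b b b B B  =>  b b b b b b b b b b b b b b b b b B   (applied B -> b)
  Step 35: b b b b b b b b b b b b b b b b b B  =>  b b b b b b b b b b b b b b b b b b   (applied B -> b)
Final yield: b b b b b b b b b b b b b b b b b b
Total rewrite steps: 35

35


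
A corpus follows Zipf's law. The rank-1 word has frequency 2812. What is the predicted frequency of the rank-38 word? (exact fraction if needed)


Zipf's law: freq(rank) = f1 / rank
f1 = 2812, rank = 38
freq = 2812 / 38
= 74

74


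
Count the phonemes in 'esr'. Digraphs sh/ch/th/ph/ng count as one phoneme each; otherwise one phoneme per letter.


Parsing 'esr' greedily, digraphs first:
  'e' -> vowel phoneme (phonemes so far: 1)
  's' -> consonant phoneme (phonemes so far: 2)
  'r' -> consonant phoneme (phonemes so far: 3)
Total phonemes: 3

3


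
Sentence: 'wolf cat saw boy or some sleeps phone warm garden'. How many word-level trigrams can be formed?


Word trigrams from [10] words:
  Trigram 1: (wolf cat saw)
  Trigram 2: (cat saw boy)
  Trigram 3: (saw boy or)
  Trigram 4: (boy or some)
  Trigram 5: (or some sleeps)
  Trigram 6: (some sleeps phone)
  Trigram 7: (sleeps phone warm)
  Trigram 8: (phone warm garden)
Total word trigrams: 10 - 2 = 8

8


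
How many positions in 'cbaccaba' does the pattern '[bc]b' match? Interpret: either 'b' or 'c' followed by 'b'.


Pattern: [bc]b means either 'b' or 'c' followed by 'b'.
Scanning 'cbaccaba' position-by-position:
  Pos 0: window 'cb' -> MATCH
  Pos 1: window 'ba' -> no
  Pos 2: window 'ac' -> no
  Pos 3: window 'cc' -> no
  Pos 4: window 'ca' -> no
  Pos 5: window 'ab' -> no
  Pos 6: window 'ba' -> no
  Pos 7: window 'a' -> no
Total matches: 1

1


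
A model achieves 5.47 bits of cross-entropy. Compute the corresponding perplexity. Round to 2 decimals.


Perplexity formula: PP = 2^H
H = 5.47
PP = 2^5.47
Decompose: 2^5.47 = 2^5 * 2^0.47
2^5 = 32, 2^0.47 ~ 1.3851095
PP ~ 32 * 1.3851095 = 44.3235040
Rounded to 2 decimals: 44.32

44.32


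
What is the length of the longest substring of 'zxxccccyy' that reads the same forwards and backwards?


Scanning 'zxxccccyy' for palindromic substrings.
Substring at positions 3-6: 'cccc'.
Check: reverse('cccc') = 'cccc' -> palindrome confirmed.
Neighbouring characters ('x' / 'y') break symmetry, so it cannot extend further.
No longer palindromic substring exists; longest length = 4

4


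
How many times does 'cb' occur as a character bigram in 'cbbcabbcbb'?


Scanning 'cbbcabbcbb' for bigram 'cb':
  Position 0: 'cb' -> MATCH
  Position 1: 'bb' -> no
  Position 2: 'bc' -> no
  Position 3: 'ca' -> no
  Position 4: 'ab' -> no
  Position 5: 'bb' -> no
  Position 6: 'bc' -> no
  Position 7: 'cb' -> MATCH
  Position 8: 'bb' -> no
Total matches: 2

2


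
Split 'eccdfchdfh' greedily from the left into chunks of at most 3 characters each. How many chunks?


'eccdfchdfh' has 10 characters.
Chunking with max size 3:
  Chunk 1: 'ecc' (positions 0-2)
  Chunk 2: 'dfc' (positions 3-5)
  Chunk 3: 'hdf' (positions 6-8)
  Chunk 4: 'h' (positions 9-9)
Total chunks: ceil(10 / 3) = 4

4


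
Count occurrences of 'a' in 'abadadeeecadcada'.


Scanning 'abadadeeecadcada' for 'a':
  Position 0: 'a' -> MATCH (count: 1)
  Position 2: 'a' -> MATCH (count: 2)
  Position 4: 'a' -> MATCH (count: 3)
  Position 10: 'a' -> MATCH (count: 4)
  Position 13: 'a' -> MATCH (count: 5)
  Position 15: 'a' -> MATCH (count: 6)
Total occurrences of 'a': 6

6


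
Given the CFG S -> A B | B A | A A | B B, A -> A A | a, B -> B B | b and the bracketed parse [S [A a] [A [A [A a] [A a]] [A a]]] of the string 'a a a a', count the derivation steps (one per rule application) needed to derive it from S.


Every bracketed nonterminal node [X ...] in the tree is produced by exactly one rule application.
Reading the tree off as a leftmost derivation:
  Step 1: S  =>  A A   (applied S -> A A)
  Step 2: A A  =>  a A   (applied A -> a)
  Step 3: a A  =>  a A A   (applied A -> A A)
  Step 4: a A A  =>  a A A A   (applied A -> A A)
  Step 5: a A A A  =>  a a A A   (applied A -> a)
  Step 6: a a A A  =>  a a a A   (applied A -> a)
  Step 7: a a a A  =>  a a a a   (applied A -> a)
Final yield: a a a a
Total rewrite steps: 7

7


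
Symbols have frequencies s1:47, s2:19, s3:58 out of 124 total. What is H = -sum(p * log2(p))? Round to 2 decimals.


Computing entropy H = -sum(p_i * log2(p_i)):
  s1: p = 47/124 = 0.3790, -p*log2(p) = 0.5305
  s2: p = 19/124 = 0.1532, -p*log2(p) = 0.4147
  s3: p = 58/124 = 0.4677, -p*log2(p) = 0.5127
H = sum of terms = 1.4579
Rounded to 2 decimals: 1.46

1.46
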